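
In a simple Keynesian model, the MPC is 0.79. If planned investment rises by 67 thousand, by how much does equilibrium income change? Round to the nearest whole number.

ΔY ≈ 319

The multiplier is 1/(1 − MPC) = 1/0.21.
ΔY = 67/0.21 = 319.05 ≈ 319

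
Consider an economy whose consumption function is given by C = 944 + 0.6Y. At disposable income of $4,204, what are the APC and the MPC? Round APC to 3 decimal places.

APC = 0.825; MPC = 0.6

MPC = 0.6 (the slope of the consumption function)
C = 944 + 0.6(4204) = 3466.4, so APC = 3466.4/4204 = 0.825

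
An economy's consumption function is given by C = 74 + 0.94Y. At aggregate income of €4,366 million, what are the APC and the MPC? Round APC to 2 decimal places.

MPC = 0.94 (the slope of the consumption function)
C = 74 + 0.94(4366) = 4178.04, so APC = 4178.04/4366 = 0.96

APC = 0.96; MPC = 0.94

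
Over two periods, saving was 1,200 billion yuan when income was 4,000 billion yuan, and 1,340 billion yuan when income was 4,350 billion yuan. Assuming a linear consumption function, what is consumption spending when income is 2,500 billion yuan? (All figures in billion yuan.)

MPS = ΔS/ΔY = (1340 − 1200)/(4350 − 4000) = 140/350 = 0.4
MPC = 1 − MPS = 0.6
Autonomous saving = 1200 − 0.4(4000) = -400, so a = 400
C = 400 + 0.6(2500) = 400 + 1500 = 1900

C = 1900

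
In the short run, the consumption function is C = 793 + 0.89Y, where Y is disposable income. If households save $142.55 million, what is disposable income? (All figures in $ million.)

Y = 8505

S = Y − C = -793 + 0.11Y
-793 + 0.11Y = 142.55, so 0.11Y = 935.55 and Y = 8505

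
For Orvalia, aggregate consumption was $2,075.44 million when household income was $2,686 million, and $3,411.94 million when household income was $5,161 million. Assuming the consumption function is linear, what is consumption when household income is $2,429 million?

MPC = (3411.94 − 2075.44)/(5161 − 2686) = 1336.5/2475 = 0.54
a = 2075.44 − 0.54(2686) = 2075.44 − 1450.44 = 625
C = 625 + 0.54(2429) = 625 + 1311.66 = 1936.66

C = 1936.66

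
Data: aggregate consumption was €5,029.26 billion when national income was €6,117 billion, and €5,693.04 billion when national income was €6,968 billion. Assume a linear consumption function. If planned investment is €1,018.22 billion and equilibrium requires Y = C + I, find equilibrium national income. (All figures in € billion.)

MPC = (5693.04 − 5029.26)/(6968 − 6117) = 663.78/851 = 0.78
a = 5029.26 − 0.78(6117) = 258
Equilibrium: Y = 258 + 0.78Y + 1018.22
0.22Y = 1276.22, so Y = 1276.22/0.22 = 5801

Y = 5801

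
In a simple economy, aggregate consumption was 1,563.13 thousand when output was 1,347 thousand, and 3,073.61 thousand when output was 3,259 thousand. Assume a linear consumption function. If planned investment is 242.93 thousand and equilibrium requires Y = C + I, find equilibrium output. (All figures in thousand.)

MPC = (3073.61 − 1563.13)/(3259 − 1347) = 1510.48/1912 = 0.79
a = 1563.13 − 0.79(1347) = 499
Equilibrium: Y = 499 + 0.79Y + 242.93
0.21Y = 741.93, so Y = 741.93/0.21 = 3533

Y = 3533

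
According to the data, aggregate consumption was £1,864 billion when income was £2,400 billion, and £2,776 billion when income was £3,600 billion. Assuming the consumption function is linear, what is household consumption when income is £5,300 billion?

C = 4068

MPC = (2776 − 1864)/(3600 − 2400) = 912/1200 = 0.76
a = 1864 − 0.76(2400) = 1864 − 1824 = 40
C = 40 + 0.76(5300) = 40 + 4028 = 4068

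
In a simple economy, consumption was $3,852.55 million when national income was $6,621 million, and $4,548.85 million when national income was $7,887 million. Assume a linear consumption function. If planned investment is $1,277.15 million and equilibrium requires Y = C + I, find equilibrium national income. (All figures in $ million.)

MPC = (4548.85 − 3852.55)/(7887 − 6621) = 696.3/1266 = 0.55
a = 3852.55 − 0.55(6621) = 211
Equilibrium: Y = 211 + 0.55Y + 1277.15
0.45Y = 1488.15, so Y = 1488.15/0.45 = 3307

Y = 3307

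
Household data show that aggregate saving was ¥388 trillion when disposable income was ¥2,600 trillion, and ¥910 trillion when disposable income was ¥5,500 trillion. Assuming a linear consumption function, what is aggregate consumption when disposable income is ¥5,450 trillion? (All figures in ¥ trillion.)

MPS = ΔS/ΔY = (910 − 388)/(5500 − 2600) = 522/2900 = 0.18
MPC = 1 − MPS = 0.82
Autonomous saving = 388 − 0.18(2600) = -80, so a = 80
C = 80 + 0.82(5450) = 80 + 4469 = 4549

C = 4549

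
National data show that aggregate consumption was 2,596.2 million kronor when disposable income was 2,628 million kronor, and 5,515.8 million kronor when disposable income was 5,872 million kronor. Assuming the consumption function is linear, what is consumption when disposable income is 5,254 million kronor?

MPC = (5515.8 − 2596.2)/(5872 − 2628) = 2919.6/3244 = 0.9
a = 2596.2 − 0.9(2628) = 2596.2 − 2365.2 = 231
C = 231 + 0.9(5254) = 231 + 4728.6 = 4959.6

C = 4959.6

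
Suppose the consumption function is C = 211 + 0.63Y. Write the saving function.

S = Y − C = Y − (211 + 0.63Y) = -211 + (1 − 0.63)Y

S = -211 + 0.37Y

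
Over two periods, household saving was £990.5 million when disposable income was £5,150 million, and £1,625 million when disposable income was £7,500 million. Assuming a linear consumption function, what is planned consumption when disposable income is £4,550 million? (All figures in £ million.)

C = 3721.5

MPS = ΔS/ΔY = (1625 − 990.5)/(7500 − 5150) = 634.5/2350 = 0.27
MPC = 1 − MPS = 0.73
Autonomous saving = 990.5 − 0.27(5150) = -400, so a = 400
C = 400 + 0.73(4550) = 400 + 3321.5 = 3721.5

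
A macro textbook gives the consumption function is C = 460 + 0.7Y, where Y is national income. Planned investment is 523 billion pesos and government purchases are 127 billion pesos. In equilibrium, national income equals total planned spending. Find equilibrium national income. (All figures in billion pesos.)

Y = C + I + G = 460 + 0.7Y + 523 + 127
Y − 0.7Y = 1110
0.3Y = 1110, so Y = 1110/0.3 = 3700

Y = 3700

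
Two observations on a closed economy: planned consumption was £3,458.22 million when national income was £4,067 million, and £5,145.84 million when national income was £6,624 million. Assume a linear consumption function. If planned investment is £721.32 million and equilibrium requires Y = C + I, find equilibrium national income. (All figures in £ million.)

MPC = (5145.84 − 3458.22)/(6624 − 4067) = 1687.62/2557 = 0.66
a = 3458.22 − 0.66(4067) = 774
Equilibrium: Y = 774 + 0.66Y + 721.32
0.34Y = 1495.32, so Y = 1495.32/0.34 = 4398

Y = 4398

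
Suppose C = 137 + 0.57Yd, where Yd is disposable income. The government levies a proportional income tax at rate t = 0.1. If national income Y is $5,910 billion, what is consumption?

C = 3168.83

Yd = (1 − 0.1)(5910) = 0.9(5910) = 5319
C = 137 + 0.57(5319) = 137 + 3031.83 = 3168.83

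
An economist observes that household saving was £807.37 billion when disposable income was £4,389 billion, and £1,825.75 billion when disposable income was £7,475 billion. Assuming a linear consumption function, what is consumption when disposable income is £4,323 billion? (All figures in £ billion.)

C = 3537.41

MPS = ΔS/ΔY = (1825.75 − 807.37)/(7475 − 4389) = 1018.38/3086 = 0.33
MPC = 1 − MPS = 0.67
Autonomous saving = 807.37 − 0.33(4389) = -641, so a = 641
C = 641 + 0.67(4323) = 641 + 2896.41 = 3537.41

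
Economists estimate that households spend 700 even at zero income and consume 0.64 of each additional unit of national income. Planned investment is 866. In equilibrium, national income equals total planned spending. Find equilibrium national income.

Y = C + I = 700 + 0.64Y + 866
Y − 0.64Y = 1566
0.36Y = 1566, so Y = 1566/0.36 = 4350

Y = 4350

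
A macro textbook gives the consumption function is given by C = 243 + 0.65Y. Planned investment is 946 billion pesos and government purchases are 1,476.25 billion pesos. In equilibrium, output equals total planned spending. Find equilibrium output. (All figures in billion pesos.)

Y = 7615

Y = C + I + G = 243 + 0.65Y + 946 + 1476.25
Y − 0.65Y = 2665.25
0.35Y = 2665.25, so Y = 2665.25/0.35 = 7615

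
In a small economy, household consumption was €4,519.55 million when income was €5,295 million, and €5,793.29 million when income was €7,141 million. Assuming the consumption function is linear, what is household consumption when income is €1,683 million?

MPC = (5793.29 − 4519.55)/(7141 − 5295) = 1273.74/1846 = 0.69
a = 4519.55 − 0.69(5295) = 4519.55 − 3653.55 = 866
C = 866 + 0.69(1683) = 866 + 1161.27 = 2027.27

C = 2027.27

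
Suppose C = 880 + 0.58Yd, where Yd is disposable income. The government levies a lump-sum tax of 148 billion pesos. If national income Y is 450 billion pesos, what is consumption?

Yd = Y − T = 450 − 148 = 302
C = 880 + 0.58(302) = 880 + 175.16 = 1055.16

C = 1055.16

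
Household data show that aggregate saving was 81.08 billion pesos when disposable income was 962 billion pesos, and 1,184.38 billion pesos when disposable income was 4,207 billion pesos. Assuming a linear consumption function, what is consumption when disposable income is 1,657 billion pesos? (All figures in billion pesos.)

C = 1339.62

MPS = ΔS/ΔY = (1184.38 − 81.08)/(4207 − 962) = 1103.3/3245 = 0.34
MPC = 1 − MPS = 0.66
Autonomous saving = 81.08 − 0.34(962) = -246, so a = 246
C = 246 + 0.66(1657) = 246 + 1093.62 = 1339.62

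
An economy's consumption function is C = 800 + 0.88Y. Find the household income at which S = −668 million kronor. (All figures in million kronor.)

Y = 1100

S = Y − C = -800 + 0.12Y
-800 + 0.12Y = -668, so 0.12Y = 132 and Y = 1100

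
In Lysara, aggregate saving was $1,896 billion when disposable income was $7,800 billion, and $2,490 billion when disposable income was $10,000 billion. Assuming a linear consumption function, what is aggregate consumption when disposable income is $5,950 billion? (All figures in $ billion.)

C = 4553.5

MPS = ΔS/ΔY = (2490 − 1896)/(10000 − 7800) = 594/2200 = 0.27
MPC = 1 − MPS = 0.73
Autonomous saving = 1896 − 0.27(7800) = -210, so a = 210
C = 210 + 0.73(5950) = 210 + 4343.5 = 4553.5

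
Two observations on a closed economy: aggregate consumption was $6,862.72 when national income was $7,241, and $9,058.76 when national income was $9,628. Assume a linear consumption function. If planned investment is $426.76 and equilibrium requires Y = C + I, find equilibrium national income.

MPC = (9058.76 − 6862.72)/(9628 − 7241) = 2196.04/2387 = 0.92
a = 6862.72 − 0.92(7241) = 201
Equilibrium: Y = 201 + 0.92Y + 426.76
0.08Y = 627.76, so Y = 627.76/0.08 = 7847

Y = 7847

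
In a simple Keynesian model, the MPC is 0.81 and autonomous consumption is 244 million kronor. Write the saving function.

S = -244 + 0.19Y

S = Y − C = Y − (244 + 0.81Y) = -244 + (1 − 0.81)Y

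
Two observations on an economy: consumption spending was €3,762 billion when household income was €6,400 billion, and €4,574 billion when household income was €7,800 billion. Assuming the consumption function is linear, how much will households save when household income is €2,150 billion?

MPC = (4574 − 3762)/(7800 − 6400) = 812/1400 = 0.58
a = 3762 − 0.58(6400) = 3762 − 3712 = 50
C = 50 + 0.58(2150) = 1297
S = 2150 − 1297 = 853

S = 853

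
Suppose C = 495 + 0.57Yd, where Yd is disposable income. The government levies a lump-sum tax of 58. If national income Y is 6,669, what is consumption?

Yd = Y − T = 6669 − 58 = 6611
C = 495 + 0.57(6611) = 495 + 3768.27 = 4263.27

C = 4263.27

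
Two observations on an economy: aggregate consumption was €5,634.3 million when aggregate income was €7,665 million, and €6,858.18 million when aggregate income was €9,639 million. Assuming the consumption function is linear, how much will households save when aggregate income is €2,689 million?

MPC = (6858.18 − 5634.3)/(9639 − 7665) = 1223.88/1974 = 0.62
a = 5634.3 − 0.62(7665) = 5634.3 − 4752.3 = 882
C = 882 + 0.62(2689) = 2549.18
S = 2689 − 2549.18 = 139.82

S = 139.82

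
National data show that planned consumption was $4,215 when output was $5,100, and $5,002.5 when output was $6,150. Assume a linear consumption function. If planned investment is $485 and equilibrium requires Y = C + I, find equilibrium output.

MPC = (5002.5 − 4215)/(6150 − 5100) = 787.5/1050 = 0.75
a = 4215 − 0.75(5100) = 390
Equilibrium: Y = 390 + 0.75Y + 485
0.25Y = 875, so Y = 875/0.25 = 3500

Y = 3500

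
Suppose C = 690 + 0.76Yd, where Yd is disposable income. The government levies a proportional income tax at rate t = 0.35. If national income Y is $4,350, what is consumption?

Yd = (1 − 0.35)(4350) = 0.65(4350) = 2827.5
C = 690 + 0.76(2827.5) = 690 + 2148.9 = 2838.9

C = 2838.9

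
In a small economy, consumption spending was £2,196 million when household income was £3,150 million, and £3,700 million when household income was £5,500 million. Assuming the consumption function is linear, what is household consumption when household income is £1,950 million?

C = 1428

MPC = (3700 − 2196)/(5500 − 3150) = 1504/2350 = 0.64
a = 2196 − 0.64(3150) = 2196 − 2016 = 180
C = 180 + 0.64(1950) = 180 + 1248 = 1428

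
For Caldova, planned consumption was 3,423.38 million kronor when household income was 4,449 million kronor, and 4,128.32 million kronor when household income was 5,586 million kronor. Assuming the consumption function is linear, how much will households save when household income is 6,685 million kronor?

MPC = (4128.32 − 3423.38)/(5586 − 4449) = 704.94/1137 = 0.62
a = 3423.38 − 0.62(4449) = 3423.38 − 2758.38 = 665
C = 665 + 0.62(6685) = 4809.7
S = 6685 − 4809.7 = 1875.3

S = 1875.3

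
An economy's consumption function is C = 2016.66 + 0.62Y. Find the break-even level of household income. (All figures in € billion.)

At break-even, C = Y: 2016.66 + 0.62Y = Y
0.38Y = 2016.66, so Y = 2016.66/0.38 = 5307

Y = 5307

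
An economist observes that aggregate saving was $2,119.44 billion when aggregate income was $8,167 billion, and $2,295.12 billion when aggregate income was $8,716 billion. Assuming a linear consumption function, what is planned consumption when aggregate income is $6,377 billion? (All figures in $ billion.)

C = 4830.36

MPS = ΔS/ΔY = (2295.12 − 2119.44)/(8716 − 8167) = 175.68/549 = 0.32
MPC = 1 − MPS = 0.68
Autonomous saving = 2119.44 − 0.32(8167) = -494, so a = 494
C = 494 + 0.68(6377) = 494 + 4336.36 = 4830.36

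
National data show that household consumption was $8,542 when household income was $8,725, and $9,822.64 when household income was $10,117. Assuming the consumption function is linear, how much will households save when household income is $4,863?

MPC = (9822.64 − 8542)/(10117 − 8725) = 1280.64/1392 = 0.92
a = 8542 − 0.92(8725) = 8542 − 8027 = 515
C = 515 + 0.92(4863) = 4988.96
S = 4863 − 4988.96 = -125.96

S = -125.96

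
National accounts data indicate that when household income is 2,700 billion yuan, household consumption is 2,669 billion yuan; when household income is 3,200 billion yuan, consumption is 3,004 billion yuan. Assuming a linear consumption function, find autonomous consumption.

a = 860

MPC = ΔC/ΔY = (3004 − 2669)/(3200 − 2700) = 335/500 = 0.67
a = C − MPC·Y = 2669 − 0.67(2700) = 2669 − 1809 = 860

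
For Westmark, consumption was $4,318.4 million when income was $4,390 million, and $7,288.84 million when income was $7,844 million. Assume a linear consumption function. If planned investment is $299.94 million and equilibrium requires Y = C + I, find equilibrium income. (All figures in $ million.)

Y = 6021

MPC = (7288.84 − 4318.4)/(7844 − 4390) = 2970.44/3454 = 0.86
a = 4318.4 − 0.86(4390) = 543
Equilibrium: Y = 543 + 0.86Y + 299.94
0.14Y = 842.94, so Y = 842.94/0.14 = 6021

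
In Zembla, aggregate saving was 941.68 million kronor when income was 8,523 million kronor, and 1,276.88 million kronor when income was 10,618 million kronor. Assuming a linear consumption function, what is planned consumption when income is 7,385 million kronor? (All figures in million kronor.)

C = 6625.4

MPS = ΔS/ΔY = (1276.88 − 941.68)/(10618 − 8523) = 335.2/2095 = 0.16
MPC = 1 − MPS = 0.84
Autonomous saving = 941.68 − 0.16(8523) = -422, so a = 422
C = 422 + 0.84(7385) = 422 + 6203.4 = 6625.4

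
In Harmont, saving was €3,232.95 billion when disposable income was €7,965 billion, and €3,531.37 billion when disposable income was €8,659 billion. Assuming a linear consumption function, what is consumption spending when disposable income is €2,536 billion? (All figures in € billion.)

C = 1637.52

MPS = ΔS/ΔY = (3531.37 − 3232.95)/(8659 − 7965) = 298.42/694 = 0.43
MPC = 1 − MPS = 0.57
Autonomous saving = 3232.95 − 0.43(7965) = -192, so a = 192
C = 192 + 0.57(2536) = 192 + 1445.52 = 1637.52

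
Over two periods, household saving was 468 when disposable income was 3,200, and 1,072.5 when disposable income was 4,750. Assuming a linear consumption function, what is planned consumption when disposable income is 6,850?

MPS = ΔS/ΔY = (1072.5 − 468)/(4750 − 3200) = 604.5/1550 = 0.39
MPC = 1 − MPS = 0.61
Autonomous saving = 468 − 0.39(3200) = -780, so a = 780
C = 780 + 0.61(6850) = 780 + 4178.5 = 4958.5

C = 4958.5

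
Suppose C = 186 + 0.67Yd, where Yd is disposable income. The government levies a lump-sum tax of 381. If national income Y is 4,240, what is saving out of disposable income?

Yd = Y − T = 4240 − 381 = 3859
C = 186 + 0.67(3859) = 186 + 2585.53 = 2771.53
S = Yd − C = 3859 − 2771.53 = 1087.47

S = 1087.47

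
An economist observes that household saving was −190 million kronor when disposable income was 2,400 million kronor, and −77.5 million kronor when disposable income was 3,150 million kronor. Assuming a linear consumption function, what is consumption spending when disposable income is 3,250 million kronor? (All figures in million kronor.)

C = 3312.5

MPS = ΔS/ΔY = (-77.5 − (-190))/(3150 − 2400) = 112.5/750 = 0.15
MPC = 1 − MPS = 0.85
Autonomous saving = -190 − 0.15(2400) = -550, so a = 550
C = 550 + 0.85(3250) = 550 + 2762.5 = 3312.5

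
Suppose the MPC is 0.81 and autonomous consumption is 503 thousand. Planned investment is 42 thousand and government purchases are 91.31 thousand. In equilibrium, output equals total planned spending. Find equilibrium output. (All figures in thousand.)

Y = 3349

Y = C + I + G = 503 + 0.81Y + 42 + 91.31
Y − 0.81Y = 636.31
0.19Y = 636.31, so Y = 636.31/0.19 = 3349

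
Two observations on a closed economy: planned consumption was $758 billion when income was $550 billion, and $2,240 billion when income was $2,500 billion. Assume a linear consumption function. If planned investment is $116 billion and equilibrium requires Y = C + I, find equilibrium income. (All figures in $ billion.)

Y = 1900

MPC = (2240 − 758)/(2500 − 550) = 1482/1950 = 0.76
a = 758 − 0.76(550) = 340
Equilibrium: Y = 340 + 0.76Y + 116
0.24Y = 456, so Y = 456/0.24 = 1900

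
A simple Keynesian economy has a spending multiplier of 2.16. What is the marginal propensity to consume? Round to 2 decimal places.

MPC = 0.54

k = 1/(1 − MPC), so 1 − MPC = 1/k = 1/2.16 = 0.4630
MPC = 1 − 0.4630 = 0.54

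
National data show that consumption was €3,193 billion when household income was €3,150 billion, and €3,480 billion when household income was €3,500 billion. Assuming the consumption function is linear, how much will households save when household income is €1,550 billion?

MPC = (3480 − 3193)/(3500 − 3150) = 287/350 = 0.82
a = 3193 − 0.82(3150) = 3193 − 2583 = 610
C = 610 + 0.82(1550) = 1881
S = 1550 − 1881 = -331

S = -331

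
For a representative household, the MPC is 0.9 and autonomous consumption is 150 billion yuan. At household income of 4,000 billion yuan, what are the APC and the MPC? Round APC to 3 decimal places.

APC = 0.938; MPC = 0.9

MPC = 0.9 (the slope of the consumption function)
C = 150 + 0.9(4000) = 3750, so APC = 3750/4000 = 0.938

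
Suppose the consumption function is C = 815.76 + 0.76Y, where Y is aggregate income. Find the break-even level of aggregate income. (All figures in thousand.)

At break-even, C = Y: 815.76 + 0.76Y = Y
0.24Y = 815.76, so Y = 815.76/0.24 = 3399

Y = 3399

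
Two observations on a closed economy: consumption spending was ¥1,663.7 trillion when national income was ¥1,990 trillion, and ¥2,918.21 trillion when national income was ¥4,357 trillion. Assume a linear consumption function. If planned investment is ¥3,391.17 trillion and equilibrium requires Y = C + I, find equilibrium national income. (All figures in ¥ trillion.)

MPC = (2918.21 − 1663.7)/(4357 − 1990) = 1254.51/2367 = 0.53
a = 1663.7 − 0.53(1990) = 609
Equilibrium: Y = 609 + 0.53Y + 3391.17
0.47Y = 4000.17, so Y = 4000.17/0.47 = 8511

Y = 8511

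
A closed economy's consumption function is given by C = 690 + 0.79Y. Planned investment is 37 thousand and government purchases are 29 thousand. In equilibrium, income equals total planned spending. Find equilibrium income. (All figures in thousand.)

Y = C + I + G = 690 + 0.79Y + 37 + 29
Y − 0.79Y = 756
0.21Y = 756, so Y = 756/0.21 = 3600

Y = 3600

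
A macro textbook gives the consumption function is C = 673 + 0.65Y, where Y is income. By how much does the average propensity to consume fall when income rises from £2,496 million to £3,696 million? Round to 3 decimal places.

ΔAPC = 0.088

At Y = 2496: C = 673 + 0.65(2496) = 2295.4, APC = 2295.4/2496 = 0.9196
At Y = 3696: C = 3075.4, APC = 3075.4/3696 = 0.8321
Fall in APC = 0.9196 − 0.8321 = 0.0875 ≈ 0.088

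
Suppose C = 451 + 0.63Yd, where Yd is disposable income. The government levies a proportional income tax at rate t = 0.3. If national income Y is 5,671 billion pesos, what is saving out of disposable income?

Yd = (1 − 0.3)(5671) = 0.7(5671) = 3969.7
C = 451 + 0.63(3969.7) = 451 + 2500.911 = 2951.911
S = Yd − C = 3969.7 − 2951.911 = 1017.789

S = 1017.789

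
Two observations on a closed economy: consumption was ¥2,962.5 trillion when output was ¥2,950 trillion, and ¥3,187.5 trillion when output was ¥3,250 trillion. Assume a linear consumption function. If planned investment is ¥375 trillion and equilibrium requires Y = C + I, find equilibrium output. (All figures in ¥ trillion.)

Y = 4500

MPC = (3187.5 − 2962.5)/(3250 − 2950) = 225/300 = 0.75
a = 2962.5 − 0.75(2950) = 750
Equilibrium: Y = 750 + 0.75Y + 375
0.25Y = 1125, so Y = 1125/0.25 = 4500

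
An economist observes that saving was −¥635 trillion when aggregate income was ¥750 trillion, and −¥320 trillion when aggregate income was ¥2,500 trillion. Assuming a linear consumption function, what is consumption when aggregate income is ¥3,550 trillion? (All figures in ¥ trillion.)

C = 3681

MPS = ΔS/ΔY = (-320 − (-635))/(2500 − 750) = 315/1750 = 0.18
MPC = 1 − MPS = 0.82
Autonomous saving = -635 − 0.18(750) = -770, so a = 770
C = 770 + 0.82(3550) = 770 + 2911 = 3681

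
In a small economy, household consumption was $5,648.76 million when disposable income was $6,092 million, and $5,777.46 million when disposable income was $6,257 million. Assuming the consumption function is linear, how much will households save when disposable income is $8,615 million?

MPC = (5777.46 − 5648.76)/(6257 − 6092) = 128.7/165 = 0.78
a = 5648.76 − 0.78(6092) = 5648.76 − 4751.76 = 897
C = 897 + 0.78(8615) = 7616.7
S = 8615 − 7616.7 = 998.3

S = 998.3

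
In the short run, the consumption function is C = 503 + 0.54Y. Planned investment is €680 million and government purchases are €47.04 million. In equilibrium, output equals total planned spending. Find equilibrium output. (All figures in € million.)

Y = C + I + G = 503 + 0.54Y + 680 + 47.04
Y − 0.54Y = 1230.04
0.46Y = 1230.04, so Y = 1230.04/0.46 = 2674

Y = 2674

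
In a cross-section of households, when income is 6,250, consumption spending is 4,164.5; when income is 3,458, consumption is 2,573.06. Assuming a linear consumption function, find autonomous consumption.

MPC = ΔC/ΔY = (4164.5 − 2573.06)/(6250 − 3458) = 1591.44/2792 = 0.57
a = C − MPC·Y = 2573.06 − 0.57(3458) = 2573.06 − 1971.06 = 602

a = 602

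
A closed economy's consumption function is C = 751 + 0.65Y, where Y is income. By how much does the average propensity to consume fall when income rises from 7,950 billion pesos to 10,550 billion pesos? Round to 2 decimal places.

At Y = 7950: C = 751 + 0.65(7950) = 5918.5, APC = 5918.5/7950 = 0.744
At Y = 10550: C = 7608.5, APC = 7608.5/10550 = 0.721
Fall in APC = 0.744 − 0.721 = 0.023 ≈ 0.02

ΔAPC = 0.02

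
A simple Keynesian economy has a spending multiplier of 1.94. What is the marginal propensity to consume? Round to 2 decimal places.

k = 1/(1 − MPC), so 1 − MPC = 1/k = 1/1.94 = 0.5155
MPC = 1 − 0.5155 = 0.48

MPC = 0.48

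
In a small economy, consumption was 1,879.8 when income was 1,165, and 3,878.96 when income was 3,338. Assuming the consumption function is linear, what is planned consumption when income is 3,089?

C = 3649.88

MPC = (3878.96 − 1879.8)/(3338 − 1165) = 1999.16/2173 = 0.92
a = 1879.8 − 0.92(1165) = 1879.8 − 1071.8 = 808
C = 808 + 0.92(3089) = 808 + 2841.88 = 3649.88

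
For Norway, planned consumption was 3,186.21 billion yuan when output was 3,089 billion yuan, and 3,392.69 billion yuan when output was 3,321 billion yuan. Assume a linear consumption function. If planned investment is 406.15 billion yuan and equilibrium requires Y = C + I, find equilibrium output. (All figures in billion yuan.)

Y = 7665

MPC = (3392.69 − 3186.21)/(3321 − 3089) = 206.48/232 = 0.89
a = 3186.21 − 0.89(3089) = 437
Equilibrium: Y = 437 + 0.89Y + 406.15
0.11Y = 843.15, so Y = 843.15/0.11 = 7665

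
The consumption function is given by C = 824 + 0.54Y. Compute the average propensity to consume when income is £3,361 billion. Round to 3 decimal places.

C = 824 + 0.54(3361) = 2638.94
APC = C/Y = 2638.94/3361 = 0.785

APC = 0.785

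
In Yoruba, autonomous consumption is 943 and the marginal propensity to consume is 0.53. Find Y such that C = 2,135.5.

Y = 2250

943 + 0.53Y = 2135.5
0.53Y = 1192.5, so Y = 1192.5/0.53 = 2250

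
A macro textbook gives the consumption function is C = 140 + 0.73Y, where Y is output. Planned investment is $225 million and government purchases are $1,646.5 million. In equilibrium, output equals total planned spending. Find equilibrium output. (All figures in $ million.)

Y = 7450

Y = C + I + G = 140 + 0.73Y + 225 + 1646.5
Y − 0.73Y = 2011.5
0.27Y = 2011.5, so Y = 2011.5/0.27 = 7450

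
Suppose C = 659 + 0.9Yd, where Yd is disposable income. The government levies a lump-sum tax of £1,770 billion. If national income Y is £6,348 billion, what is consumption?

Yd = Y − T = 6348 − 1770 = 4578
C = 659 + 0.9(4578) = 659 + 4120.2 = 4779.2

C = 4779.2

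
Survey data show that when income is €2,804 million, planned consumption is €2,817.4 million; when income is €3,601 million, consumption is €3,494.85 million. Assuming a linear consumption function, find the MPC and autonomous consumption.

MPC = 0.85; a = 434

MPC = ΔC/ΔY = (3494.85 − 2817.4)/(3601 − 2804) = 677.45/797 = 0.85
a = C − MPC·Y = 2817.4 − 0.85(2804) = 2817.4 − 2383.4 = 434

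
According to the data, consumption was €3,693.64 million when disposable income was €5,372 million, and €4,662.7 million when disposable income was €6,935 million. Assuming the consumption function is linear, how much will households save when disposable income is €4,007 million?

S = 1159.66

MPC = (4662.7 − 3693.64)/(6935 − 5372) = 969.06/1563 = 0.62
a = 3693.64 − 0.62(5372) = 3693.64 − 3330.64 = 363
C = 363 + 0.62(4007) = 2847.34
S = 4007 − 2847.34 = 1159.66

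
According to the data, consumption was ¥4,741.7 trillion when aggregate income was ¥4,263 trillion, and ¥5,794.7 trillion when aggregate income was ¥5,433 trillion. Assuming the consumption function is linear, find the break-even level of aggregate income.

Y = 9050

MPC = (5794.7 − 4741.7)/(5433 − 4263) = 1053/1170 = 0.9
a = 4741.7 − 0.9(4263) = 4741.7 − 3836.7 = 905
Break-even: Y = a/(1−MPC) = 905/0.1 = 9050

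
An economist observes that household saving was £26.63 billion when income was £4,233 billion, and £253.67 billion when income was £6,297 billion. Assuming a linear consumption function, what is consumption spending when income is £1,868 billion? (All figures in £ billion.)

C = 2101.52

MPS = ΔS/ΔY = (253.67 − 26.63)/(6297 − 4233) = 227.04/2064 = 0.11
MPC = 1 − MPS = 0.89
Autonomous saving = 26.63 − 0.11(4233) = -439, so a = 439
C = 439 + 0.89(1868) = 439 + 1662.52 = 2101.52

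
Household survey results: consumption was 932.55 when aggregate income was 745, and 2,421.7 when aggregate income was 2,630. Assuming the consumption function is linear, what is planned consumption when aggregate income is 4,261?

C = 3710.19

MPC = (2421.7 − 932.55)/(2630 − 745) = 1489.15/1885 = 0.79
a = 932.55 − 0.79(745) = 932.55 − 588.55 = 344
C = 344 + 0.79(4261) = 344 + 3366.19 = 3710.19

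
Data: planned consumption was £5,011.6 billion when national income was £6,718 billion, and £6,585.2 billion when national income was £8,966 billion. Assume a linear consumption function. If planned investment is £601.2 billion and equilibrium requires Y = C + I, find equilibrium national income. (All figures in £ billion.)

Y = 3034

MPC = (6585.2 − 5011.6)/(8966 − 6718) = 1573.6/2248 = 0.7
a = 5011.6 − 0.7(6718) = 309
Equilibrium: Y = 309 + 0.7Y + 601.2
0.3Y = 910.2, so Y = 910.2/0.3 = 3034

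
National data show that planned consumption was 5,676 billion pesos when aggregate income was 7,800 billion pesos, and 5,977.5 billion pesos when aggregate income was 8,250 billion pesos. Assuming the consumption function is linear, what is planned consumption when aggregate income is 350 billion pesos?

C = 684.5

MPC = (5977.5 − 5676)/(8250 − 7800) = 301.5/450 = 0.67
a = 5676 − 0.67(7800) = 5676 − 5226 = 450
C = 450 + 0.67(350) = 450 + 234.5 = 684.5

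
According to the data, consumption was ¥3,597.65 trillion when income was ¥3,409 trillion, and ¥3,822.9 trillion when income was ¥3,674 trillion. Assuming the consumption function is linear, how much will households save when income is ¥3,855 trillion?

S = -121.75

MPC = (3822.9 − 3597.65)/(3674 − 3409) = 225.25/265 = 0.85
a = 3597.65 − 0.85(3409) = 3597.65 − 2897.65 = 700
C = 700 + 0.85(3855) = 3976.75
S = 3855 − 3976.75 = -121.75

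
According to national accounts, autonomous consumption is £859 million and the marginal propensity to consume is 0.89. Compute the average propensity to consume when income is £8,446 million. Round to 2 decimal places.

C = 859 + 0.89(8446) = 8375.94
APC = C/Y = 8375.94/8446 = 0.99

APC = 0.99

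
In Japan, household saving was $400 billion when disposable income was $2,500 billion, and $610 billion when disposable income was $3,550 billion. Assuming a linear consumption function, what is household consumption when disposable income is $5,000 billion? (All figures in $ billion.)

C = 4100

MPS = ΔS/ΔY = (610 − 400)/(3550 − 2500) = 210/1050 = 0.2
MPC = 1 − MPS = 0.8
Autonomous saving = 400 − 0.2(2500) = -100, so a = 100
C = 100 + 0.8(5000) = 100 + 4000 = 4100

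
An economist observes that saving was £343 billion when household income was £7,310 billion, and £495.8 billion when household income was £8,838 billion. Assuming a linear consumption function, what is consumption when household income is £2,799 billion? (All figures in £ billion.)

C = 2907.1

MPS = ΔS/ΔY = (495.8 − 343)/(8838 − 7310) = 152.8/1528 = 0.1
MPC = 1 − MPS = 0.9
Autonomous saving = 343 − 0.1(7310) = -388, so a = 388
C = 388 + 0.9(2799) = 388 + 2519.1 = 2907.1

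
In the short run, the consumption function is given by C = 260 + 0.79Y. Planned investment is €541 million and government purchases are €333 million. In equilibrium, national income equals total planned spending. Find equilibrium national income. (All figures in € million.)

Y = 5400

Y = C + I + G = 260 + 0.79Y + 541 + 333
Y − 0.79Y = 1134
0.21Y = 1134, so Y = 1134/0.21 = 5400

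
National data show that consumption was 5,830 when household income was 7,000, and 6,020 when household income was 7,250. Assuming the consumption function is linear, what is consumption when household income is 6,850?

C = 5716

MPC = (6020 − 5830)/(7250 − 7000) = 190/250 = 0.76
a = 5830 − 0.76(7000) = 5830 − 5320 = 510
C = 510 + 0.76(6850) = 510 + 5206 = 5716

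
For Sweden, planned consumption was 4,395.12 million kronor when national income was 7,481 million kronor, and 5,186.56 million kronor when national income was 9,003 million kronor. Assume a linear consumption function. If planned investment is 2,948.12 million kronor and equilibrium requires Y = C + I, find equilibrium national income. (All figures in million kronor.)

Y = 7194

MPC = (5186.56 − 4395.12)/(9003 − 7481) = 791.44/1522 = 0.52
a = 4395.12 − 0.52(7481) = 505
Equilibrium: Y = 505 + 0.52Y + 2948.12
0.48Y = 3453.12, so Y = 3453.12/0.48 = 7194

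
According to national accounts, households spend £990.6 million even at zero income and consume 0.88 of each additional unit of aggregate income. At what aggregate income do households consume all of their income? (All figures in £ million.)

At break-even, C = Y: 990.6 + 0.88Y = Y
0.12Y = 990.6, so Y = 990.6/0.12 = 8255

Y = 8255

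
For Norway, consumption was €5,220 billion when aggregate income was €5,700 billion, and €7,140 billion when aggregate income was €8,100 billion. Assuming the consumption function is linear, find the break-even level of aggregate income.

MPC = (7140 − 5220)/(8100 − 5700) = 1920/2400 = 0.8
a = 5220 − 0.8(5700) = 5220 − 4560 = 660
Break-even: Y = a/(1−MPC) = 660/0.2 = 3300

Y = 3300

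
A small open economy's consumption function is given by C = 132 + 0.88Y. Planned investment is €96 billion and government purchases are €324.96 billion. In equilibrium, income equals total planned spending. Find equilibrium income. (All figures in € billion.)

Y = C + I + G = 132 + 0.88Y + 96 + 324.96
Y − 0.88Y = 552.96
0.12Y = 552.96, so Y = 552.96/0.12 = 4608

Y = 4608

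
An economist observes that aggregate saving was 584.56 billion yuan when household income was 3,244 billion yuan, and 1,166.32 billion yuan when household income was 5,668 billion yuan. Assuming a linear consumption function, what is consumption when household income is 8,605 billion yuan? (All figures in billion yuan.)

MPS = ΔS/ΔY = (1166.32 − 584.56)/(5668 − 3244) = 581.76/2424 = 0.24
MPC = 1 − MPS = 0.76
Autonomous saving = 584.56 − 0.24(3244) = -194, so a = 194
C = 194 + 0.76(8605) = 194 + 6539.8 = 6733.8

C = 6733.8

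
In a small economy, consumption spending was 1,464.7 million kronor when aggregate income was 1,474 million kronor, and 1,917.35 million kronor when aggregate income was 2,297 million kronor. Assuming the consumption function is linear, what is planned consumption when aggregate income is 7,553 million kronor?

C = 4808.15

MPC = (1917.35 − 1464.7)/(2297 − 1474) = 452.65/823 = 0.55
a = 1464.7 − 0.55(1474) = 1464.7 − 810.7 = 654
C = 654 + 0.55(7553) = 654 + 4154.15 = 4808.15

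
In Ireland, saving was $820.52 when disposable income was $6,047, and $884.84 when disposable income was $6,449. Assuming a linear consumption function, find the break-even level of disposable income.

MPS = ΔS/ΔY = (884.84 − 820.52)/(6449 − 6047) = 64.32/402 = 0.16
MPC = 1 − MPS = 0.84
From S(6047) = 820.52: −a + 0.16(6047) = 820.52, so a = 967.52 − 820.52 = 147
Break-even (S = 0): Y = a/MPS = 147/0.16 = 918.75

Y = 918.75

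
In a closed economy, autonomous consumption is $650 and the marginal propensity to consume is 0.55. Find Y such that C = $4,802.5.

Y = 7550

650 + 0.55Y = 4802.5
0.55Y = 4152.5, so Y = 4152.5/0.55 = 7550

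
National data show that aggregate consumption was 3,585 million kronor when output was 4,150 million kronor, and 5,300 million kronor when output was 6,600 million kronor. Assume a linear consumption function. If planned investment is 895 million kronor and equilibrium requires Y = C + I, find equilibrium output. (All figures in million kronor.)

MPC = (5300 − 3585)/(6600 − 4150) = 1715/2450 = 0.7
a = 3585 − 0.7(4150) = 680
Equilibrium: Y = 680 + 0.7Y + 895
0.3Y = 1575, so Y = 1575/0.3 = 5250

Y = 5250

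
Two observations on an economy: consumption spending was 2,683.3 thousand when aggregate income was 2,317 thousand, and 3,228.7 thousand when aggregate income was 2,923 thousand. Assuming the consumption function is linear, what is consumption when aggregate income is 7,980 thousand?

MPC = (3228.7 − 2683.3)/(2923 − 2317) = 545.4/606 = 0.9
a = 2683.3 − 0.9(2317) = 2683.3 − 2085.3 = 598
C = 598 + 0.9(7980) = 598 + 7182 = 7780

C = 7780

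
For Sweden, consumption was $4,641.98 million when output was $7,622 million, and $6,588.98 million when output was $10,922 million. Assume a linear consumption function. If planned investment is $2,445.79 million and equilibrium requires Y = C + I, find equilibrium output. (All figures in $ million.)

Y = 6319

MPC = (6588.98 − 4641.98)/(10922 − 7622) = 1947/3300 = 0.59
a = 4641.98 − 0.59(7622) = 145
Equilibrium: Y = 145 + 0.59Y + 2445.79
0.41Y = 2590.79, so Y = 2590.79/0.41 = 6319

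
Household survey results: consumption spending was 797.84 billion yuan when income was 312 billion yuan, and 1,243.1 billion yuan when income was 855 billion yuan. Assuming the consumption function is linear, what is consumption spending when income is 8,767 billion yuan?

MPC = (1243.1 − 797.84)/(855 − 312) = 445.26/543 = 0.82
a = 797.84 − 0.82(312) = 797.84 − 255.84 = 542
C = 542 + 0.82(8767) = 542 + 7188.94 = 7730.94

C = 7730.94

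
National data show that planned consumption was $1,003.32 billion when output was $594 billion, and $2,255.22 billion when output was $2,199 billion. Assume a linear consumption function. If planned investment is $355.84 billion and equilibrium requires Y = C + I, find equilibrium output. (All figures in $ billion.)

MPC = (2255.22 − 1003.32)/(2199 − 594) = 1251.9/1605 = 0.78
a = 1003.32 − 0.78(594) = 540
Equilibrium: Y = 540 + 0.78Y + 355.84
0.22Y = 895.84, so Y = 895.84/0.22 = 4072

Y = 4072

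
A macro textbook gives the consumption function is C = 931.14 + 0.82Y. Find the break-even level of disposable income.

Y = 5173

At break-even, C = Y: 931.14 + 0.82Y = Y
0.18Y = 931.14, so Y = 931.14/0.18 = 5173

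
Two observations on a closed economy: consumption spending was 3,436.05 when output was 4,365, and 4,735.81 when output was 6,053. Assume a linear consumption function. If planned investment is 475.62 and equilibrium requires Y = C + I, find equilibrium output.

Y = 2394

MPC = (4735.81 − 3436.05)/(6053 − 4365) = 1299.76/1688 = 0.77
a = 3436.05 − 0.77(4365) = 75
Equilibrium: Y = 75 + 0.77Y + 475.62
0.23Y = 550.62, so Y = 550.62/0.23 = 2394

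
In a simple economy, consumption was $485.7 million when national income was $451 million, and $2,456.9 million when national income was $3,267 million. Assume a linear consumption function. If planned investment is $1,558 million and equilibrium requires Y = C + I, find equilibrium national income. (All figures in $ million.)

Y = 5760

MPC = (2456.9 − 485.7)/(3267 − 451) = 1971.2/2816 = 0.7
a = 485.7 − 0.7(451) = 170
Equilibrium: Y = 170 + 0.7Y + 1558
0.3Y = 1728, so Y = 1728/0.3 = 5760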